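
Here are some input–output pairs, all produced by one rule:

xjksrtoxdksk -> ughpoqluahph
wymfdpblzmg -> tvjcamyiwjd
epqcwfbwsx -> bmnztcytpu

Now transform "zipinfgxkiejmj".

wfmfkcduhfbgjg

The pattern: shift every letter 3 places backward in the alphabet (wrapping around).
Applying that to "zipinfgxkiejmj" gives "wfmfkcduhfbgjg".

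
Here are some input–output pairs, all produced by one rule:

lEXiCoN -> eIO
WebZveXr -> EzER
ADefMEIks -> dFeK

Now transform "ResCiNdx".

In each case the input is transformed by: keep every other character starting from the second (positions 2nd, 4th, 6th, ...), then flip the case of every letter.
Starting from "ResCiNdx": after the first operation, "eCNx"; after the second, "EcnX".

EcnX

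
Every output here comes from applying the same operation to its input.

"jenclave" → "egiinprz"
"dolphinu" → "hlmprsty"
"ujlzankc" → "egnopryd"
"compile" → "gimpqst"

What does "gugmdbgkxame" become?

efhikkkoqqyb

The rule is to sort the characters into alphabetical order, then shift every letter 4 places forward in the alphabet (wrapping around).
Starting from "gugmdbgkxame": after the first operation, "abdegggkmmux"; after the second, "efhikkkoqqyb".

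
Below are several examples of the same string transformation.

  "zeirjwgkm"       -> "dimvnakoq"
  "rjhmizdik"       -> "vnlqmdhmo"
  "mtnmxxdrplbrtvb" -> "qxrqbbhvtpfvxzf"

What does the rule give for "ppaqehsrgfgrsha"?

The transformation: shift every letter 4 places forward in the alphabet (wrapping around).
So "ppaqehsrgfgrsha" becomes "tteuilwvkjkvwle".

tteuilwvkjkvwle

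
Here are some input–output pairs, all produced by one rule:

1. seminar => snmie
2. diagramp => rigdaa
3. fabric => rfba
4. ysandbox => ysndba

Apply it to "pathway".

wtpha

The rule is to delete the last 2 characters, then sort the characters into reverse alphabetical order.
Working it through for "pathway": intermediate "pathw", final "wtpha".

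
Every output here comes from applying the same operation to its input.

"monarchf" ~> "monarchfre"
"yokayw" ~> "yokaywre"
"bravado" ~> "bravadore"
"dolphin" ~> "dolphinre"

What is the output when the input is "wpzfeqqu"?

Looking at the pairs, the operation is to append "re".
For "wpzfeqqu" the result is "wpzfeqqure".

wpzfeqqure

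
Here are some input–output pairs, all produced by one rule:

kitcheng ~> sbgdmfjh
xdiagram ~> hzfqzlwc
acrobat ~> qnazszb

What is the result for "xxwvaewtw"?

vuzdvsvww

The rule is to shift every letter 1 place backward in the alphabet (wrapping around), then move the first 2 characters to the end (rotate left by 2).
On "xxwvaewtw": the first step gives "wwvuzdvsv", and the second then gives "vuzdvsvww".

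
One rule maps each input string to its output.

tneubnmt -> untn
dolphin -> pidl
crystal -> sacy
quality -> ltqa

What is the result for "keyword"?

Rule — move the first 3 characters to the end (rotate left by 3), then keep every other character starting from the first (positions 1st, 3rd, 5th, ...).
Applying both steps to "keyword": "wordkey", then "wrky".

wrky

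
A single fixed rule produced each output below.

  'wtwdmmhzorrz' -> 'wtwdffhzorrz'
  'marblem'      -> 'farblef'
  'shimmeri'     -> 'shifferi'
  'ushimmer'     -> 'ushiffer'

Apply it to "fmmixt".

Rule — replace every "m" with "f".
So "fmmixt" becomes "fffixt".

fffixt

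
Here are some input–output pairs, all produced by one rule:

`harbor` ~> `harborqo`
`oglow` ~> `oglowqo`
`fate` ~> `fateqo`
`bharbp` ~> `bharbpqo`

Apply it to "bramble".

Each output is the input with this applied: append "qo".
On "bramble" that produces "brambleqo".

brambleqo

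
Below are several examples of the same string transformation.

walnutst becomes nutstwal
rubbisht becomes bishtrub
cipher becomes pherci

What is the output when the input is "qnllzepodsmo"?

The rule is to swap the front and back halves of the string, then move the last character to the front.
"qnllzepodsmo" → "podsmoqnllze" → "epodsmoqnllz".

epodsmoqnllz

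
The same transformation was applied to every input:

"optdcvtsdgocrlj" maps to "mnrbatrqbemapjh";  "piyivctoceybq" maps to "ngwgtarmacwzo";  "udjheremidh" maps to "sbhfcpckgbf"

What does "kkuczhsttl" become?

iisaxfqrrj

In each case the input is transformed by: shift every letter 2 places backward in the alphabet (wrapping around).
For "kkuczhsttl" the result is "iisaxfqrrj".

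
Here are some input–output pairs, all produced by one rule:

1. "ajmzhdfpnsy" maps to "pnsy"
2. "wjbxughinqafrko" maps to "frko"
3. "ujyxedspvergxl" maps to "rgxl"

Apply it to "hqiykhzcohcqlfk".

The rule is to keep only the last 4 characters.
Applying that to "hqiykhzcohcqlfk" gives "qlfk".

qlfk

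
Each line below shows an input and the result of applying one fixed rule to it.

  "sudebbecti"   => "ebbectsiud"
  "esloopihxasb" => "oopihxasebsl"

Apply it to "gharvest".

Each output is the input with this applied: swap the first and last characters, then move the first 3 characters to the end (rotate left by 3).
So "gharvest" becomes "rvesgtha".

rvesgtha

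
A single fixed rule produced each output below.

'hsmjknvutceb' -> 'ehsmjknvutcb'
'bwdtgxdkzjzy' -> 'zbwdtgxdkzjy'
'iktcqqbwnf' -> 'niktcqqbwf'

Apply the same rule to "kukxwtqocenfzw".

zkukxwtqocenfw

Rule — move the last character to the front, then swap the first and last characters.
Applying both steps to "kukxwtqocenfzw": "wkukxwtqocenfz", then "zkukxwtqocenfw".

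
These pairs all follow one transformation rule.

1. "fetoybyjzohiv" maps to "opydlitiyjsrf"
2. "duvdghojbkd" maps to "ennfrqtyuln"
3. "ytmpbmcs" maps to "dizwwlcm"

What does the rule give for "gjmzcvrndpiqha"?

tqjwfmxbznaskr

Each output is the input with this applied: swap each adjacent pair of characters (1↔2, 3↔4, ...), then shift every letter 10 places forward in the alphabet (wrapping around).
Starting from "gjmzcvrndpiqha": after the first operation, "jgzmvcnrpdqiah"; after the second, "tqjwfmxbznaskr".
(Check on "fetoybyjzohiv": → "efotbyjyozihv" → "opydlitiyjsrf" ✓)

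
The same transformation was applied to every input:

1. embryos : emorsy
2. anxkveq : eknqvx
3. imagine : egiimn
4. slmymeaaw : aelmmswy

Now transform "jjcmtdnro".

What's happening: sort the characters into alphabetical order, then delete the first character.
For "jjcmtdnro", step one produces "cdjjmnort"; step two turns that into "djjmnort".
(Check on "slmymeaaw": → "aaelmmswy" → "aelmmswy" ✓)

djjmnort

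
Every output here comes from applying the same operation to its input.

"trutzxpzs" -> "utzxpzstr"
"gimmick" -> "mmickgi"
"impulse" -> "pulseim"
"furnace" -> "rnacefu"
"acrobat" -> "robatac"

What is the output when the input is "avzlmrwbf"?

zlmrwbfav

In each case the input is transformed by: move the first 2 characters to the end (rotate left by 2).
"avzlmrwbf" → "zlmrwbfav".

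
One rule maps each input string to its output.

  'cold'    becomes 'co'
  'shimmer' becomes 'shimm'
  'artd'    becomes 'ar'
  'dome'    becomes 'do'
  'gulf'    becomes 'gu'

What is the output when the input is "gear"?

ge

Looking at the pairs, the operation is to delete the last 2 characters.
Doing the same to "gear": "ge".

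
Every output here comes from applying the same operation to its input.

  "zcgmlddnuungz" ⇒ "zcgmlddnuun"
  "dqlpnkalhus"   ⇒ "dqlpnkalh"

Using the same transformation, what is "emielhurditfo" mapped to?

Looking at the pairs, the operation is to delete the last 2 characters.
Applying that to "emielhurditfo" gives "emielhurdit".

emielhurdit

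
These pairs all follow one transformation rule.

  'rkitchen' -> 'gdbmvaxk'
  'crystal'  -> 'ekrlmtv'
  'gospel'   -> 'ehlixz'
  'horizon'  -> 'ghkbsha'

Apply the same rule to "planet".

metgxi

Rule — swap the first and last characters, then shift every letter 7 places backward in the alphabet (wrapping around).
For "planet" the result is "metgxi".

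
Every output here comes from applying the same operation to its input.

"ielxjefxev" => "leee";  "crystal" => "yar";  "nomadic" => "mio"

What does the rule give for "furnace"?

rcu

The pattern: move the first 2 characters to the end (rotate left by 2), then keep one character in every 3, starting at position 1 (positions 1st, 4th, 7th, ...).
Working it through for "furnace": intermediate "rnacefu", final "rcu".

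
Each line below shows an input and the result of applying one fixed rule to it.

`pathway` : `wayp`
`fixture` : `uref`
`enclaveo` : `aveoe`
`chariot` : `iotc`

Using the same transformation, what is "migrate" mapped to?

The transformation: move the first character to the end, then delete the first 3 characters.
For "migrate", step one produces "igratem"; step two turns that into "atem".
(Check on "enclaveo": → "nclaveoe" → "aveoe" ✓)

atem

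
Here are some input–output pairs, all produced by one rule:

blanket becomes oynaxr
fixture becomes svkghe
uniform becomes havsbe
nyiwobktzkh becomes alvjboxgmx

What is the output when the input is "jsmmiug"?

In each case the input is transformed by: shift every letter 13 places forward in the alphabet (wrapping around) — i.e. ROT13, then delete the last character.
Applying both steps to "jsmmiug": "wfzzvht", then "wfzzvh".

wfzzvh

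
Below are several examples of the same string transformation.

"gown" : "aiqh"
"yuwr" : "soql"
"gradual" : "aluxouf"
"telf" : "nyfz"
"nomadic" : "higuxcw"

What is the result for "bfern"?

vzylh

The transformation: shift every letter 6 places backward in the alphabet (wrapping around).
For "bfern" the result is "vzylh".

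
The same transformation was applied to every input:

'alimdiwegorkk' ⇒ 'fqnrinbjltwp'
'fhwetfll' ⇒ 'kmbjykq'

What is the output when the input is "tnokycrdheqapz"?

ystpdhwimjvfu

What's happening: delete the last character, then shift every letter 5 places forward in the alphabet (wrapping around).
Applying both steps to "tnokycrdheqapz": "tnokycrdheqap", then "ystpdhwimjvfu".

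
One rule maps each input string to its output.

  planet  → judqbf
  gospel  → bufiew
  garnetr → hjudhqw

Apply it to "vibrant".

jdqhryl

Each output is the input with this applied: shift every letter 10 places backward in the alphabet (wrapping around), then reverse the string.
Applying that to "vibrant" gives "jdqhryl".
(Check on "garnetr": → "wqhdujh" → "hjudhqw" ✓)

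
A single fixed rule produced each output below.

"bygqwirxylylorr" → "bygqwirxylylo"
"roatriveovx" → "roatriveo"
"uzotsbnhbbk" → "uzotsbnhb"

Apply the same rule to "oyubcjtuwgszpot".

oyubcjtuwgszp

Each output is the input with this applied: delete the last 2 characters.
On "oyubcjtuwgszpot" that produces "oyubcjtuwgszp".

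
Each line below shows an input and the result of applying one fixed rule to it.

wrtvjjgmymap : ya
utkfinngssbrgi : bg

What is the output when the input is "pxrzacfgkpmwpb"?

In each case the input is transformed by: keep every other character starting from the first (positions 1st, 3rd, 5th, ...), then keep only the last 2 characters.
On "pxrzacfgkpmwpb": the first step gives "prafkmp", and the second then gives "mp".

mp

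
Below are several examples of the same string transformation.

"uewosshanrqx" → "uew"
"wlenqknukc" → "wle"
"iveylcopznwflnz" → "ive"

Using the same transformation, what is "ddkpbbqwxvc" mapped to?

Rule — keep only the first 3 characters.
So "ddkpbbqwxvc" becomes "ddk".

ddk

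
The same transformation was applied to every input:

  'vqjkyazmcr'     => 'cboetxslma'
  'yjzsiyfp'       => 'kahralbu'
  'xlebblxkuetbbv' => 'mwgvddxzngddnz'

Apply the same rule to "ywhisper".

urgtayjk

The rule is to shift every letter 2 places forward in the alphabet (wrapping around), then swap the front and back halves of the string.
Applying both steps to "ywhisper": "ayjkurgt", then "urgtayjk".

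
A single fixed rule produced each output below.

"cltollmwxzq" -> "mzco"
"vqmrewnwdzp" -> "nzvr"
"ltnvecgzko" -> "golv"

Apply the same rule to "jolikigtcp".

Looking at the pairs, the operation is to keep one character in every 3, starting at position 1 (positions 1st, 4th, 7th, ...), then swap the front and back halves of the string.
Starting from "jolikigtcp": after the first operation, "jigp"; after the second, "gpji".

gpji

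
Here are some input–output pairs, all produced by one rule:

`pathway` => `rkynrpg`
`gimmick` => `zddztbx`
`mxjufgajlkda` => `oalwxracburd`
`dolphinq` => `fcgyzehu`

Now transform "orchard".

ityriuf

In each case the input is transformed by: move the first character to the end, then shift every letter 9 places backward in the alphabet (wrapping around).
Working it through for "orchard": intermediate "rchardo", final "ityriuf".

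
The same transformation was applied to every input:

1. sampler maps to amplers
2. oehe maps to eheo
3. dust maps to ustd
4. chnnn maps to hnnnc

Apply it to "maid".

aidm

The rule is to move the first character to the end.
For "maid" the result is "aidm".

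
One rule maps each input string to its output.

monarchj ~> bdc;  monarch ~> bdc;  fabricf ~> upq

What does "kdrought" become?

The pattern: shift every letter 11 places backward in the alphabet (wrapping around), then keep only the first 3 characters.
Applying both steps to "kdrought": "zsgdjvwi", then "zsg".

zsg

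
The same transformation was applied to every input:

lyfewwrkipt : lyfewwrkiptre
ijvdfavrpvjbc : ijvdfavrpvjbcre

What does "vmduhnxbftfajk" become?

vmduhnxbftfajkre

What's happening: append "re".
On "vmduhnxbftfajk" that produces "vmduhnxbftfajkre".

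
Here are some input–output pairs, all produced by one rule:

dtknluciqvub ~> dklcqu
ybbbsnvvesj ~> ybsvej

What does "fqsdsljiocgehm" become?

Each output is the input with this applied: keep every other character starting from the first (positions 1st, 3rd, 5th, ...).
On "fqsdsljiocgehm" that produces "fssjogh".

fssjogh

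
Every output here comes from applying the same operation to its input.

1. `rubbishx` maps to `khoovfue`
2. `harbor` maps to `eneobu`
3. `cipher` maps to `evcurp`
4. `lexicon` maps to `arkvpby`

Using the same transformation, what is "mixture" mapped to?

rvkghez

Looking at the pairs, the operation is to swap the first and last characters, then shift every letter 13 places forward in the alphabet (wrapping around) — i.e. ROT13.
"mixture" → "rvkghez".
(Check on "rubbishx": → "xubbishr" → "khoovfue" ✓)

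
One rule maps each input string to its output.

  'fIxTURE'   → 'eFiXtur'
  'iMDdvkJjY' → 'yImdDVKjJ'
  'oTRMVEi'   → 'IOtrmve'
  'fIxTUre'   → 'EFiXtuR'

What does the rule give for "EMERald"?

DemerAL

Each output is the input with this applied: move the last character to the front, then flip the case of every letter.
Starting from "EMERald": after the first operation, "dEMERal"; after the second, "DemerAL".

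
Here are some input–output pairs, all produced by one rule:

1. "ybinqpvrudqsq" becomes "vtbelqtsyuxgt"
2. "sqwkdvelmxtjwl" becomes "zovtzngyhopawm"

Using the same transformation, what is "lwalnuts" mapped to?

Looking at the pairs, the operation is to move the last 2 characters to the front (rotate right by 2), then shift every letter 3 places forward in the alphabet (wrapping around).
On "lwalnuts" that produces "wvozdoqx".

wvozdoqx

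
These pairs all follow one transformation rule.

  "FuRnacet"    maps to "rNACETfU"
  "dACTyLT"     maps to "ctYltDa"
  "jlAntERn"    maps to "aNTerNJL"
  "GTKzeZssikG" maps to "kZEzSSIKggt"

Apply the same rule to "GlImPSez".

Rule — move the first 2 characters to the end (rotate left by 2), then flip the case of every letter.
"GlImPSez" → "ImPSezGl" → "iMpsEZgL".

iMpsEZgL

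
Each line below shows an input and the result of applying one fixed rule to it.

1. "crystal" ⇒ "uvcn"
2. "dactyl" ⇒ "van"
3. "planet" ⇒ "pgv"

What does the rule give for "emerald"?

tcnf

In each case the input is transformed by: delete the first 3 characters, then shift every letter 2 places forward in the alphabet (wrapping around).
Applying both steps to "emerald": "rald", then "tcnf".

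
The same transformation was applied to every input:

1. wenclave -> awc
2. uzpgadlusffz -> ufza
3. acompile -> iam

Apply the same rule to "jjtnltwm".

Rule — swap the front and back halves of the string, then keep one character in every 3, starting at position 2 (positions 2nd, 5th, 8th, ...).
Working it through for "jjtnltwm": intermediate "ltwmjjtn", final "tjn".

tjn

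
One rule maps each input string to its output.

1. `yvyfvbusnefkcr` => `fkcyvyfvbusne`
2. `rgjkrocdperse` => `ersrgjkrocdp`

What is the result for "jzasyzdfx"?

zdfjzasy

The pattern: delete the last character, then move the last 3 characters to the front (rotate right by 3).
Doing the same to "jzasyzdfx": "zdfjzasy".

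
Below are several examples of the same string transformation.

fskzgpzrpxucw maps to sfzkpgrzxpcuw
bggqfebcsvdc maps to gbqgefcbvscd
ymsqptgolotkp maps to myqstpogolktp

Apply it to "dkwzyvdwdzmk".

Rule — swap each adjacent pair of characters (1↔2, 3↔4, ...).
So "dkwzyvdwdzmk" becomes "kdzwvywdzdkm".

kdzwvywdzdkm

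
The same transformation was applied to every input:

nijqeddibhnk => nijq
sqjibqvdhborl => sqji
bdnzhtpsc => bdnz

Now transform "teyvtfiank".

The rule is to keep only the first 4 characters.
Doing the same to "teyvtfiank": "teyv".

teyv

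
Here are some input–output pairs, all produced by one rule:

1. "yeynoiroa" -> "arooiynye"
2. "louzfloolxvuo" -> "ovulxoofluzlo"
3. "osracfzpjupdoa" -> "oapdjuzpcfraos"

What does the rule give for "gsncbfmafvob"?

Looking at the pairs, the operation is to swap each adjacent pair of characters (1↔2, 3↔4, ...), then reverse the string.
For "gsncbfmafvob", step one produces "sgcnfbamvfbo"; step two turns that into "obfvmabfncgs".
(Check on "osracfzpjupdoa": → "soarfcpzujdpao" → "oapdjuzpcfraos" ✓)

obfvmabfncgs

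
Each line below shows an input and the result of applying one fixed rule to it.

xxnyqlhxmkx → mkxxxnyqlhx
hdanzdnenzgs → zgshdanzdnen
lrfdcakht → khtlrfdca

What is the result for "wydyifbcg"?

bcgwydyif

The rule is to move the last 3 characters to the front (rotate right by 3).
So "wydyifbcg" becomes "bcgwydyif".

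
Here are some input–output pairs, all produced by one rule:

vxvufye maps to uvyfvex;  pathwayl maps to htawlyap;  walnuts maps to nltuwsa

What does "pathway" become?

htawpya

Each output is the input with this applied: move the first 2 characters to the end (rotate left by 2), then swap each adjacent pair of characters (1↔2, 3↔4, ...).
Working it through for "pathway": intermediate "thwaypa", final "htawpya".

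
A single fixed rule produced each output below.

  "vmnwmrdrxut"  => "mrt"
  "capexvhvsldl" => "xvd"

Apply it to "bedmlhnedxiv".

lei

The rule is to delete the first 2 characters, then keep one character in every 3, starting at position 3 (positions 3rd, 6th, 9th, ...).
Applying both steps to "bedmlhnedxiv": "dmlhnedxiv", then "lei".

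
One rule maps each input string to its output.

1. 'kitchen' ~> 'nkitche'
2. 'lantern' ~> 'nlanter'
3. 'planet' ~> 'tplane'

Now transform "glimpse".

eglimps

Each output is the input with this applied: move the last character to the front.
Doing the same to "glimpse": "eglimps".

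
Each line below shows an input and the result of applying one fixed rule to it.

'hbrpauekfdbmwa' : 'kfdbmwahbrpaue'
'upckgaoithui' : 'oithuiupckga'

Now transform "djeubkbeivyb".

Each output is the input with this applied: swap the front and back halves of the string.
So "djeubkbeivyb" becomes "beivybdjeubk".

beivybdjeubk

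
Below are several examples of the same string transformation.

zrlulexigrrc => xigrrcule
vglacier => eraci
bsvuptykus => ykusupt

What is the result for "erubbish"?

The rule is to delete the first 3 characters, then move the first 3 characters to the end (rotate left by 3).
Applying that to "erubbish" gives "shbbi".

shbbi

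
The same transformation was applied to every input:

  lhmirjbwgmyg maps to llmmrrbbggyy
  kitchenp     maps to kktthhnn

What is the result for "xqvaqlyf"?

Looking at the pairs, the operation is to keep every other character starting from the first (positions 1st, 3rd, 5th, ...), then double every character.
For "xqvaqlyf", step one produces "xvqy"; step two turns that into "xxvvqqyy".

xxvvqqyy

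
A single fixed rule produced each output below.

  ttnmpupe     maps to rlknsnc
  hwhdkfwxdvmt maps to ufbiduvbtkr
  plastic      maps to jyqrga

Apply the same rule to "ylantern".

jylrcpl

The transformation: shift every letter 2 places backward in the alphabet (wrapping around), then delete the first character.
"ylantern" → "jylrcpl".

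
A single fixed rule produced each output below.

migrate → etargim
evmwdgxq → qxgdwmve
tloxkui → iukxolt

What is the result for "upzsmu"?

Each output is the input with this applied: reverse the string.
For "upzsmu" the result is "umszpu".

umszpu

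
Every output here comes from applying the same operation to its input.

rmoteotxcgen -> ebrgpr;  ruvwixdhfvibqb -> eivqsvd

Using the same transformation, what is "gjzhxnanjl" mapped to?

In each case the input is transformed by: shift every letter 13 places forward in the alphabet (wrapping around) — i.e. ROT13, then keep every other character starting from the first (positions 1st, 3rd, 5th, ...).
Working it through for "gjzhxnanjl": intermediate "twmukanawy", final "tmknw".

tmknw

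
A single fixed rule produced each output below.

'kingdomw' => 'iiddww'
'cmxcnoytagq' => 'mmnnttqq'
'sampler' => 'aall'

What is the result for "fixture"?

iiuu

In each case the input is transformed by: keep one character in every 3, starting at position 2 (positions 2nd, 5th, 8th, ...), then double every character.
"fixture" → "iu" → "iiuu".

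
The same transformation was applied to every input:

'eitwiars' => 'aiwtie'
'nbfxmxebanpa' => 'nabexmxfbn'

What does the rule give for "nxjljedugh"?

udejljxn

The pattern: delete the last 2 characters, then reverse the string.
"nxjljedugh" → "nxjljedu" → "udejljxn".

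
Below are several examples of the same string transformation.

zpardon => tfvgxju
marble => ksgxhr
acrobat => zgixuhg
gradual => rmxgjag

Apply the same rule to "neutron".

Looking at the pairs, the operation is to shift every letter 6 places forward in the alphabet (wrapping around), then move the last character to the front.
Working it through for "neutron": intermediate "tkazxut", final "ttkazxu".

ttkazxu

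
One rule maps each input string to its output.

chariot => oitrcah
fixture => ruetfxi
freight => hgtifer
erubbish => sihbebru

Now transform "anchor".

The rule is to move the last 2 characters to the front (rotate right by 2), then take characters alternately from the front and the back (1st, last, 2nd, 2nd-last, ...).
For "anchor", step one produces "oranch"; step two turns that into "ohrcan".

ohrcan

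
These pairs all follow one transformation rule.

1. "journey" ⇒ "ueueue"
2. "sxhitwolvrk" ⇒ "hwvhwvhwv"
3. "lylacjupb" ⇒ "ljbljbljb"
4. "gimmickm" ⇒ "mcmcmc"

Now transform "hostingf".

Rule — keep one character in every 3, starting at position 3 (positions 3rd, 6th, 9th, ...), then write the whole string 3 times in a row.
On "hostingf" that produces "snsnsn".

snsnsn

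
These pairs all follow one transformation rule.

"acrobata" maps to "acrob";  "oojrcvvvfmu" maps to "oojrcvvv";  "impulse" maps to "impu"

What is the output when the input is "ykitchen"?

ykitc

Looking at the pairs, the operation is to delete the last 3 characters.
"ykitchen" → "ykitc".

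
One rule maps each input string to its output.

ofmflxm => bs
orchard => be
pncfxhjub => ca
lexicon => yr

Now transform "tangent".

gn

The pattern: shift every letter 13 places forward in the alphabet (wrapping around) — i.e. ROT13, then keep only the first 2 characters.
Working it through for "tangent": intermediate "gnatrag", final "gn".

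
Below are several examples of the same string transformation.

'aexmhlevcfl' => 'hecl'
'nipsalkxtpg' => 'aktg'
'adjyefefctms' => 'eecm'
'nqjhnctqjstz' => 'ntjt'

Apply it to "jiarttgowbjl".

The pattern: keep every other character starting from the first (positions 1st, 3rd, 5th, ...), then keep only the last 4 characters.
For "jiarttgowbjl", step one produces "jatgwj"; step two turns that into "tgwj".

tgwj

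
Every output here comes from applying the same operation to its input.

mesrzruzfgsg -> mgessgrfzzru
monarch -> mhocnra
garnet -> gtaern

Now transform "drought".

dtrhogu

In each case the input is transformed by: take characters alternately from the front and the back (1st, last, 2nd, 2nd-last, ...).
"drought" → "dtrhogu".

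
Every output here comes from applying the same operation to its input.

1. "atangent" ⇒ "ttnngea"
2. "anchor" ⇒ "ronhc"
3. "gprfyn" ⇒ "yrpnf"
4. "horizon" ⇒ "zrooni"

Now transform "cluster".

Each output is the input with this applied: delete the first character, then sort the characters into reverse alphabetical order.
"cluster" → "luster" → "utsrle".

utsrle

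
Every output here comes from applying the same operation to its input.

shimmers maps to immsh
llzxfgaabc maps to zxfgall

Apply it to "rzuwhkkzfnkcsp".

uwhkkzfnkrz

The rule is to delete the last 3 characters, then move the first 2 characters to the end (rotate left by 2).
"rzuwhkkzfnkcsp" → "rzuwhkkzfnk" → "uwhkkzfnkrz".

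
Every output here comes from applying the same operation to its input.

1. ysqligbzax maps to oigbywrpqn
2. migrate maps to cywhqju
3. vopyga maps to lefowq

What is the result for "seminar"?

iucydqh

Looking at the pairs, the operation is to shift every letter 10 places backward in the alphabet (wrapping around).
Applying that to "seminar" gives "iucydqh".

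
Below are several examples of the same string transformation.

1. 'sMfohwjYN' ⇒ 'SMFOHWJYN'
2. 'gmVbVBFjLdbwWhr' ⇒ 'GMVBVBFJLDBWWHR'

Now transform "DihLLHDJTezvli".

DIHLLHDJTEZVLI

Rule — convert every letter to uppercase.
For "DihLLHDJTezvli" the result is "DIHLLHDJTEZVLI".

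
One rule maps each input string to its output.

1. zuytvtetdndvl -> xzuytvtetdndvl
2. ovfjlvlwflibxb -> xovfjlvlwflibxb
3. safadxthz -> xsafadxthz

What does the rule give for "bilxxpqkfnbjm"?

xbilxxpqkfnbjm

Each output is the input with this applied: prepend "x".
"bilxxpqkfnbjm" → "xbilxxpqkfnbjm".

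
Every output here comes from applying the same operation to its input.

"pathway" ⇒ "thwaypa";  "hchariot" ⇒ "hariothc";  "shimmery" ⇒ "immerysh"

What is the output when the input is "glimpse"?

In each case the input is transformed by: move the first 2 characters to the end (rotate left by 2).
Applying that to "glimpse" gives "impsegl".

impsegl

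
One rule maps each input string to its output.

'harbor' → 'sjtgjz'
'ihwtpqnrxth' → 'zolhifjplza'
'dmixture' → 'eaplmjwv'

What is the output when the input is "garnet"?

sjfwly

Each output is the input with this applied: shift every letter 8 places backward in the alphabet (wrapping around), then move the first character to the end.
Applying both steps to "garnet": "ysjfwl", then "sjfwly".
(Check on "harbor": → "zsjtgj" → "sjtgjz" ✓)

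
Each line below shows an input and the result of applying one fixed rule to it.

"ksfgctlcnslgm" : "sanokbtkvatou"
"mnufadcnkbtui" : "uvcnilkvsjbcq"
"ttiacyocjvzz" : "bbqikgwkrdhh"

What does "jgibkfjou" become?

roqjsnrwc

The transformation: shift every letter 8 places forward in the alphabet (wrapping around).
So "jgibkfjou" becomes "roqjsnrwc".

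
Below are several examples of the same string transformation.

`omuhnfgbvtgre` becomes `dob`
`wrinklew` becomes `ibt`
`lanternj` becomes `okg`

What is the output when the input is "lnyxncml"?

In each case the input is transformed by: shift every letter 3 places backward in the alphabet (wrapping around), then keep only the last 3 characters.
Applying both steps to "lnyxncml": "ikvukzji", then "zji".

zji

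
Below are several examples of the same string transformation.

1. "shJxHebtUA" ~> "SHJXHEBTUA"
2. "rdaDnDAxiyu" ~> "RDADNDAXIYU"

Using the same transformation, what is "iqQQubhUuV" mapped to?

The transformation: convert every letter to uppercase.
For "iqQQubhUuV" the result is "IQQQUBHUUV".

IQQQUBHUUV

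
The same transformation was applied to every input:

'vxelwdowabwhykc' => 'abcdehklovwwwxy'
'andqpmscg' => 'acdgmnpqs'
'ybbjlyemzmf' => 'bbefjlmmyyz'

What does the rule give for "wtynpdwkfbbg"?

bbdfgknptwwy

What's happening: sort the characters into alphabetical order.
"wtynpdwkfbbg" → "bbdfgknptwwy".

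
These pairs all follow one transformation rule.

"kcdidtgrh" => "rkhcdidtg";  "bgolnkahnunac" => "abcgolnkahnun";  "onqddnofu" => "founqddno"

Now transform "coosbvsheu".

ecuoosbvsh

The rule is to swap the first and last characters, then move the last 2 characters to the front (rotate right by 2).
Starting from "coosbvsheu": after the first operation, "uoosbvshec"; after the second, "ecuoosbvsh".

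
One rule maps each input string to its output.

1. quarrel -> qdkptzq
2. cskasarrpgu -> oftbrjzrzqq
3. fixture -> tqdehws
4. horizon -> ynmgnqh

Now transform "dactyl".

sxkczb

The rule is to move the last 3 characters to the front (rotate right by 3), then shift every letter 1 place backward in the alphabet (wrapping around).
For "dactyl" the result is "sxkczb".
(Check on "quarrel": → "relquar" → "qdkptzq" ✓)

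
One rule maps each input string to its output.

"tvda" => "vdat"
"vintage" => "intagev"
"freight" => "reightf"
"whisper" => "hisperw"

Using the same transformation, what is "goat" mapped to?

oatg

The rule is to move the first character to the end.
On "goat" that produces "oatg".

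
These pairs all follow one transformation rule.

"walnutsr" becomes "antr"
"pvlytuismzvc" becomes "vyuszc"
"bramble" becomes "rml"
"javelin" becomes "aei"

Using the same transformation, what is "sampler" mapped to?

Rule — keep every other character starting from the second (positions 2nd, 4th, 6th, ...).
Doing the same to "sampler": "ape".

ape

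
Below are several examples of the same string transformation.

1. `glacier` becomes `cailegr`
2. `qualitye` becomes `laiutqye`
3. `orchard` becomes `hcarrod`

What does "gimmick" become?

Each output is the input with this applied: move the first 3 characters to the end (rotate left by 3), then take characters alternately from the front and the back (1st, last, 2nd, 2nd-last, ...).
"gimmick" → "mmiicgk".

mmiicgk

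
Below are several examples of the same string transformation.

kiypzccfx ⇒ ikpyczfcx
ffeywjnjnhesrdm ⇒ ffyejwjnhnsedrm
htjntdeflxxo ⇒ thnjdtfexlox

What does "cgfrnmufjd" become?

The pattern: swap each adjacent pair of characters (1↔2, 3↔4, ...).
"cgfrnmufjd" → "gcrfmnfudj".

gcrfmnfudj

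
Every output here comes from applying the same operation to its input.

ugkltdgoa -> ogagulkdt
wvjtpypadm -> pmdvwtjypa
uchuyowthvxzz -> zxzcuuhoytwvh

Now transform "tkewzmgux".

The pattern: swap each adjacent pair of characters (1↔2, 3↔4, ...), then move the last 3 characters to the front (rotate right by 3).
"tkewzmgux" → "ktwemzugx" → "ugxktwemz".

ugxktwemz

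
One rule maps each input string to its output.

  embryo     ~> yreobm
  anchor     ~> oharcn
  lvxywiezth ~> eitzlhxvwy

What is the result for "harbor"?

obhrra

Each output is the input with this applied: swap the front and back halves of the string, then swap each adjacent pair of characters (1↔2, 3↔4, ...).
For "harbor" the result is "obhrra".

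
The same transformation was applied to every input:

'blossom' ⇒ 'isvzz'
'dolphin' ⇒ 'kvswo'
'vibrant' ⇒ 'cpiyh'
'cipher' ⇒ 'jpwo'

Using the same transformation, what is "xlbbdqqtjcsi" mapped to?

Rule — delete the last 2 characters, then shift every letter 7 places forward in the alphabet (wrapping around).
Applying both steps to "xlbbdqqtjcsi": "xlbbdqqtjc", then "esiikxxaqj".

esiikxxaqj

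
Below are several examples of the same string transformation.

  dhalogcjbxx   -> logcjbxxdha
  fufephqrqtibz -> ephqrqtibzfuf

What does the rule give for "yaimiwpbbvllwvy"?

Looking at the pairs, the operation is to move the first 3 characters to the end (rotate left by 3).
"yaimiwpbbvllwvy" → "miwpbbvllwvyyai".

miwpbbvllwvyyai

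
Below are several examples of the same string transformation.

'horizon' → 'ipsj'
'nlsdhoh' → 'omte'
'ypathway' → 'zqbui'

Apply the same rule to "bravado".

The pattern: shift every letter 1 place forward in the alphabet (wrapping around), then delete the last 3 characters.
For "bravado", step one produces "csbwbep"; step two turns that into "csbw".

csbw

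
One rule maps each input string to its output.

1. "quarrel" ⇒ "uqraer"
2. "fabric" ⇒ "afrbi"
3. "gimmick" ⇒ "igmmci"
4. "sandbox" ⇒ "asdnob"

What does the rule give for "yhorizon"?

hyrozio

Looking at the pairs, the operation is to delete the last character, then swap each adjacent pair of characters (1↔2, 3↔4, ...).
On "yhorizon" that produces "hyrozio".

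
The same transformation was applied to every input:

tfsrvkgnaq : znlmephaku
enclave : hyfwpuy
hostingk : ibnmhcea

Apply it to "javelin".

udypcfh

The rule is to swap each adjacent pair of characters (1↔2, 3↔4, ...), then shift every letter 6 places backward in the alphabet (wrapping around).
Applying both steps to "javelin": "ajeviln", then "udypcfh".
(Check on "enclave": → "nelcvae" → "hyfwpuy" ✓)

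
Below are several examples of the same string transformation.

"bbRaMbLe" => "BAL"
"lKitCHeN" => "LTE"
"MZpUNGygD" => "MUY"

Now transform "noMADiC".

What's happening: keep one character in every 3, starting at position 1 (positions 1st, 4th, 7th, ...), then convert every letter to uppercase.
Applying both steps to "noMADiC": "nAC", then "NAC".

NAC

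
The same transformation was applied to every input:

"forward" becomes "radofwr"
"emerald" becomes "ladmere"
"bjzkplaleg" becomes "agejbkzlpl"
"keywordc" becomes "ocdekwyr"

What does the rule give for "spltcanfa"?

In each case the input is transformed by: swap each adjacent pair of characters (1↔2, 3↔4, ...), then move the last 3 characters to the front (rotate right by 3).
Starting from "spltcanfa": after the first operation, "pstlacfna"; after the second, "fnapstlac".

fnapstlac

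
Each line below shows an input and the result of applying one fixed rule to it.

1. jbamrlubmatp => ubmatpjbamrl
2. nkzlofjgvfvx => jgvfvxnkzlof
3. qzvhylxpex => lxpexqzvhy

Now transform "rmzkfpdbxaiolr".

Each output is the input with this applied: swap the front and back halves of the string.
On "rmzkfpdbxaiolr" that produces "bxaiolrrmzkfpd".

bxaiolrrmzkfpd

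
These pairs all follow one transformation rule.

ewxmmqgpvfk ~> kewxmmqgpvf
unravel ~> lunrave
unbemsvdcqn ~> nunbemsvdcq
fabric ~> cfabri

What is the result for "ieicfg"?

gieicf

Rule — move the last character to the front.
Applying that to "ieicfg" gives "gieicf".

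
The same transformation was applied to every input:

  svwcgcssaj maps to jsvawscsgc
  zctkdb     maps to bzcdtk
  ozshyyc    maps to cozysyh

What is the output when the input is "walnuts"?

swatlun

What's happening: swap the first and last characters, then take characters alternately from the front and the back (1st, last, 2nd, 2nd-last, ...).
Starting from "walnuts": after the first operation, "salnutw"; after the second, "swatlun".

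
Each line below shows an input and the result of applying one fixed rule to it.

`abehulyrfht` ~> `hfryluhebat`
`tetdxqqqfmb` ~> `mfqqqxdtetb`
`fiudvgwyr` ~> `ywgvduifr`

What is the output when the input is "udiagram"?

argaidum

The pattern: move the last character to the front, then reverse the string.
For "udiagram", step one produces "mudiagra"; step two turns that into "argaidum".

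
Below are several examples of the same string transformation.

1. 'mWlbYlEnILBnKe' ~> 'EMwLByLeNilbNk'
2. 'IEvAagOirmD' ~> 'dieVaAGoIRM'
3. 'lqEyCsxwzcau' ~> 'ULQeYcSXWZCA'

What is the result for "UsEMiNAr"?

RuSemIna

Each output is the input with this applied: move the last character to the front, then flip the case of every letter.
"UsEMiNAr" → "rUsEMiNA" → "RuSemIna".
(Check on "IEvAagOirmD": → "DIEvAagOirm" → "dieVaAGoIRM" ✓)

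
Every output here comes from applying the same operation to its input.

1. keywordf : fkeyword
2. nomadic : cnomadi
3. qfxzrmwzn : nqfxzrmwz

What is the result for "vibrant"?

tvibran

The pattern: move the last character to the front.
So "vibrant" becomes "tvibran".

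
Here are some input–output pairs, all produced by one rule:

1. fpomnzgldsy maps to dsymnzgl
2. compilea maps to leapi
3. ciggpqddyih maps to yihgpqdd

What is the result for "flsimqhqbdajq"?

The rule is to delete the first 3 characters, then move the last 3 characters to the front (rotate right by 3).
Starting from "flsimqhqbdajq": after the first operation, "imqhqbdajq"; after the second, "ajqimqhqbd".

ajqimqhqbd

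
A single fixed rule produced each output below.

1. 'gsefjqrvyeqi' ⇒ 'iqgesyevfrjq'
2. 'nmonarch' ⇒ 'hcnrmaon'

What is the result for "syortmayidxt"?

The transformation: move the last character to the front, then take characters alternately from the front and the back (1st, last, 2nd, 2nd-last, ...).
"syortmayidxt" → "tsyortmayidx" → "txsdyioyratm".

txsdyioyratm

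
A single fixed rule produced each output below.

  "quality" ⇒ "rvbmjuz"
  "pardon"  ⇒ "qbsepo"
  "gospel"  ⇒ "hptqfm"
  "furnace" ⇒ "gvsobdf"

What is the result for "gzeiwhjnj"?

The rule is to shift every letter 1 place forward in the alphabet (wrapping around).
Applying that to "gzeiwhjnj" gives "hafjxikok".

hafjxikok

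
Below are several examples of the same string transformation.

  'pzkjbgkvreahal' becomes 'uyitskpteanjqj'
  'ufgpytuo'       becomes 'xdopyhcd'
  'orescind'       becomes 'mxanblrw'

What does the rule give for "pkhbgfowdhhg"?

pytqkpoxfmqq

Looking at the pairs, the operation is to shift every letter 9 places forward in the alphabet (wrapping around), then move the last character to the front.
Working it through for "pkhbgfowdhhg": intermediate "ytqkpoxfmqqp", final "pytqkpoxfmqq".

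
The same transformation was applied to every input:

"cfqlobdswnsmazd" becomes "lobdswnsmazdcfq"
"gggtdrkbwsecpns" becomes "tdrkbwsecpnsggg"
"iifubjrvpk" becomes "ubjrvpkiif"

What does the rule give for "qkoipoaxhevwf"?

ipoaxhevwfqko

The transformation: move the first 3 characters to the end (rotate left by 3).
So "qkoipoaxhevwf" becomes "ipoaxhevwfqko".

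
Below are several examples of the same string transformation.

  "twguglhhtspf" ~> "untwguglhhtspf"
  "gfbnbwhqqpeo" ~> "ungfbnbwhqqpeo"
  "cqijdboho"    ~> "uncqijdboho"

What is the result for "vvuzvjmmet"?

unvvuzvjmmet

Rule — prepend "un".
For "vvuzvjmmet" the result is "unvvuzvjmmet".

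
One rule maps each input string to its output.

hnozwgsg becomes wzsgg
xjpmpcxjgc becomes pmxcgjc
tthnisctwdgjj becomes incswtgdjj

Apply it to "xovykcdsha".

The pattern: delete the first 3 characters, then swap each adjacent pair of characters (1↔2, 3↔4, ...).
So "xovykcdsha" becomes "kydchsa".

kydchsa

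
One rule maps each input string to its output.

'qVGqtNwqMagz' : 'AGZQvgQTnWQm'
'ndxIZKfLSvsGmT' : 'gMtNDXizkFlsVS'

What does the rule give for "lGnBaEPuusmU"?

SMuLgNbAepUU

Each output is the input with this applied: move the last 3 characters to the front (rotate right by 3), then flip the case of every letter.
On "lGnBaEPuusmU": the first step gives "smUlGnBaEPuu", and the second then gives "SMuLgNbAepUU".
(Check on "ndxIZKfLSvsGmT": → "GmTndxIZKfLSvs" → "gMtNDXizkFlsVS" ✓)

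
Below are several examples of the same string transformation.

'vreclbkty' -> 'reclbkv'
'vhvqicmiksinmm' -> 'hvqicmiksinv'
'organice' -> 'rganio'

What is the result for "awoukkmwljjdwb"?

woukkmwljjda

Rule — delete the last 2 characters, then move the first character to the end.
"awoukkmwljjdwb" → "awoukkmwljjd" → "woukkmwljjda".
(Check on "vhvqicmiksinmm": → "vhvqicmiksin" → "hvqicmiksinv" ✓)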